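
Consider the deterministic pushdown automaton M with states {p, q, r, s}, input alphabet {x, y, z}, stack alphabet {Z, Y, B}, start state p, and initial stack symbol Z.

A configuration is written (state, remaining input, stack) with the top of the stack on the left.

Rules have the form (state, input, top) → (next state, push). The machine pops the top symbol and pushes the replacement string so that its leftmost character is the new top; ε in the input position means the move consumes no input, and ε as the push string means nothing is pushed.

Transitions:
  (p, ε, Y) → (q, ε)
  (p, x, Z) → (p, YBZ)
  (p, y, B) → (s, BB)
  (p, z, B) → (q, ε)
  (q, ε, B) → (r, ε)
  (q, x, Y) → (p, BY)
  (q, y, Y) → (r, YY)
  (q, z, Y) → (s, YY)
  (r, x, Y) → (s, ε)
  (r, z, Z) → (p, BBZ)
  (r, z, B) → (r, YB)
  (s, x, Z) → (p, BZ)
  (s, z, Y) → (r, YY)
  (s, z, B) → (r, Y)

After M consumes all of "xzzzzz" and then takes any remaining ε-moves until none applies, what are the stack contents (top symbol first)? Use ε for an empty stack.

BBZ

(p, xzzzzz, Z) ⊢ (p, zzzzz, YBZ) ⊢ (q, zzzzz, BZ) ⊢ (r, zzzzz, Z) ⊢ (p, zzzz, BBZ) ⊢ (q, zzz, BZ) ⊢ (r, zzz, Z) ⊢ (p, zz, BBZ) ⊢ (q, z, BZ) ⊢ (r, z, Z) ⊢ (p, ε, BBZ)
All input consumed in state p with stack BBZ.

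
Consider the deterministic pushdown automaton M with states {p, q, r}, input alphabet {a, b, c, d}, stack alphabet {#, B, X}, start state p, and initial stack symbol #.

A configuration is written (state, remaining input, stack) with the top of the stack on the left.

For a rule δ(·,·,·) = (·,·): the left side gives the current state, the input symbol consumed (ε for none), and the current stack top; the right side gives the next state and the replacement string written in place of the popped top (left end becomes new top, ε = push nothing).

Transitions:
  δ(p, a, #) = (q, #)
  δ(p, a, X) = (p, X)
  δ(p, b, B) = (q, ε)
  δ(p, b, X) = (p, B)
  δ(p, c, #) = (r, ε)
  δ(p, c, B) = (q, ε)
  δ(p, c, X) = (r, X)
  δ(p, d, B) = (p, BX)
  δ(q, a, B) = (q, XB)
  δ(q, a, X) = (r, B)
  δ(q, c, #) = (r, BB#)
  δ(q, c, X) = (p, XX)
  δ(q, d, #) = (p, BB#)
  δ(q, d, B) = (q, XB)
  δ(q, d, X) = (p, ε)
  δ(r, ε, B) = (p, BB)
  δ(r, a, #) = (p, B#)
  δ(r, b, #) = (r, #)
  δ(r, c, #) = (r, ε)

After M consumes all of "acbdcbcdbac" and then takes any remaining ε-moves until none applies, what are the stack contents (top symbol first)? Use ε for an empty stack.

XXB#

(p, acbdcbcdbac, #)
  read a, top #: go to q, push # → (q, cbdcbcdbac, #)
  read c, top #: go to r, push BB# → (r, bdcbcdbac, BB#)
  ε-move, top B: go to p, push BB → (p, bdcbcdbac, BBB#)
  read b, top B: go to q, push ε → (q, dcbcdbac, BB#)
  read d, top B: go to q, push XB → (q, cbcdbac, XBB#)
  read c, top X: go to p, push XX → (p, bcdbac, XXBB#)
  read b, top X: go to p, push B → (p, cdbac, BXBB#)
  read c, top B: go to q, push ε → (q, dbac, XBB#)
  read d, top X: go to p, push ε → (p, bac, BB#)
  read b, top B: go to q, push ε → (q, ac, B#)
  read a, top B: go to q, push XB → (q, c, XB#)
  read c, top X: go to p, push XX → (p, ε, XXB#)
All input consumed in state p with stack XXB#.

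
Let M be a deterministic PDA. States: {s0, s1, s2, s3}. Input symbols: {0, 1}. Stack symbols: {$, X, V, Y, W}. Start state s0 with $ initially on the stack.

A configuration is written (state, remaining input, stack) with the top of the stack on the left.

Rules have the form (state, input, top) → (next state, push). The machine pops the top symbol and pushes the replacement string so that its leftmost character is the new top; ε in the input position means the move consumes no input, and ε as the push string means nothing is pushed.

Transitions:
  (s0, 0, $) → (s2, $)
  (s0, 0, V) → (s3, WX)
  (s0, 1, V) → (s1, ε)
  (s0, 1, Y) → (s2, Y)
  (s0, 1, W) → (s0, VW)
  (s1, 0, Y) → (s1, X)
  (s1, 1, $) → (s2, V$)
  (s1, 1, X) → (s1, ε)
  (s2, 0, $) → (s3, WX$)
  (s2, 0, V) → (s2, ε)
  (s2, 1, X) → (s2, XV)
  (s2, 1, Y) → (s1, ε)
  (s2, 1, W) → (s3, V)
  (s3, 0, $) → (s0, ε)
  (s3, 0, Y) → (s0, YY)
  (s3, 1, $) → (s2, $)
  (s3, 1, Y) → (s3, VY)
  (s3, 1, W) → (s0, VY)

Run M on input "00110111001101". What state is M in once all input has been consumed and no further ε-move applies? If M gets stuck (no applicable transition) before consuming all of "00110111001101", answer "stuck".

s1

(s0, 00110111001101, $)
  read 0, top $: go to s2, push $ → (s2, 0110111001101, $)
  read 0, top $: go to s3, push WX$ → (s3, 110111001101, WX$)
  read 1, top W: go to s0, push VY → (s0, 10111001101, VYX$)
  read 1, top V: go to s1, push ε → (s1, 0111001101, YX$)
  read 0, top Y: go to s1, push X → (s1, 111001101, XX$)
  read 1, top X: go to s1, push ε → (s1, 11001101, X$)
  read 1, top X: go to s1, push ε → (s1, 1001101, $)
  read 1, top $: go to s2, push V$ → (s2, 001101, V$)
  read 0, top V: go to s2, push ε → (s2, 01101, $)
  read 0, top $: go to s3, push WX$ → (s3, 1101, WX$)
  read 1, top W: go to s0, push VY → (s0, 101, VYX$)
  read 1, top V: go to s1, push ε → (s1, 01, YX$)
  read 0, top Y: go to s1, push X → (s1, 1, XX$)
  read 1, top X: go to s1, push ε → (s1, ε, X$)
All input consumed; M is in state s1.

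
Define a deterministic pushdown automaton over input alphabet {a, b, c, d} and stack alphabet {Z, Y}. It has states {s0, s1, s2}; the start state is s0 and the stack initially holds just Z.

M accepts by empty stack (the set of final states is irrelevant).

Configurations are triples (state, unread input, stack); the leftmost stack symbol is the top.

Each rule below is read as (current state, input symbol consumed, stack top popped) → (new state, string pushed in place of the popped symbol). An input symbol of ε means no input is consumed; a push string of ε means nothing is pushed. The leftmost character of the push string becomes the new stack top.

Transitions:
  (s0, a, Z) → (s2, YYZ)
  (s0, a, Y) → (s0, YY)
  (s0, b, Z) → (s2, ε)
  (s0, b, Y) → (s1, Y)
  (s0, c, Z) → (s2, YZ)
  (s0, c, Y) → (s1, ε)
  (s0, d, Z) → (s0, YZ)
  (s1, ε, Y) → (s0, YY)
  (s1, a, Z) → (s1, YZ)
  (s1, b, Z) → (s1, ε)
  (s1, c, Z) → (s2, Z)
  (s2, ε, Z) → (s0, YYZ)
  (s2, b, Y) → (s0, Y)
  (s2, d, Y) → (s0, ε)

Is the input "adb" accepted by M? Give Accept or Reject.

Reject

(s0, adb, Z)
  read a, top Z: go to s2, push YYZ → (s2, db, YYZ)
  read d, top Y: go to s0, push ε → (s0, b, YZ)
  read b, top Y: go to s1, push Y → (s1, ε, YZ)
  ε-move, top Y: go to s0, push YY → (s0, ε, YYZ)
All input consumed; stack is YYZ, not empty, and no further ε-move applies.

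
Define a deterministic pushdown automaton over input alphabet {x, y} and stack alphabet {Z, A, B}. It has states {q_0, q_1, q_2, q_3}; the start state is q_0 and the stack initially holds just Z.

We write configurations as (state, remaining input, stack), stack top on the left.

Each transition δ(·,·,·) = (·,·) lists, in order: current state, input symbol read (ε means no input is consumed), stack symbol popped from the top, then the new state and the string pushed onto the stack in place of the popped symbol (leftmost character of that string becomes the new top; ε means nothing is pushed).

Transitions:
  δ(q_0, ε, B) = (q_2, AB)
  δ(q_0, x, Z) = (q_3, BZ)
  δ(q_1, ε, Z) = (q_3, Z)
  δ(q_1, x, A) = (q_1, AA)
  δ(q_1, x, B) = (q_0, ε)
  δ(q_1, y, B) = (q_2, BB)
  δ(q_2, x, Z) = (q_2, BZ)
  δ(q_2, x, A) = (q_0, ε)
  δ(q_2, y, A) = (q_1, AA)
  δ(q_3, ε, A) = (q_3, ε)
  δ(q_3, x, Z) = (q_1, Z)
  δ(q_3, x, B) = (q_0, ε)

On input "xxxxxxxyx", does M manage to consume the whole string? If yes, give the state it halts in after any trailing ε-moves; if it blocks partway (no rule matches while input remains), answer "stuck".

(q_0, xxxxxxxyx, Z) ⊢ (q_3, xxxxxxyx, BZ) ⊢ (q_0, xxxxxyx, Z) ⊢ (q_3, xxxxyx, BZ) ⊢ (q_0, xxxyx, Z) ⊢ (q_3, xxyx, BZ) ⊢ (q_0, xyx, Z) ⊢ (q_3, yx, BZ)
No transition for (q_3, y, top B); M blocks with input yx remaining.

stuck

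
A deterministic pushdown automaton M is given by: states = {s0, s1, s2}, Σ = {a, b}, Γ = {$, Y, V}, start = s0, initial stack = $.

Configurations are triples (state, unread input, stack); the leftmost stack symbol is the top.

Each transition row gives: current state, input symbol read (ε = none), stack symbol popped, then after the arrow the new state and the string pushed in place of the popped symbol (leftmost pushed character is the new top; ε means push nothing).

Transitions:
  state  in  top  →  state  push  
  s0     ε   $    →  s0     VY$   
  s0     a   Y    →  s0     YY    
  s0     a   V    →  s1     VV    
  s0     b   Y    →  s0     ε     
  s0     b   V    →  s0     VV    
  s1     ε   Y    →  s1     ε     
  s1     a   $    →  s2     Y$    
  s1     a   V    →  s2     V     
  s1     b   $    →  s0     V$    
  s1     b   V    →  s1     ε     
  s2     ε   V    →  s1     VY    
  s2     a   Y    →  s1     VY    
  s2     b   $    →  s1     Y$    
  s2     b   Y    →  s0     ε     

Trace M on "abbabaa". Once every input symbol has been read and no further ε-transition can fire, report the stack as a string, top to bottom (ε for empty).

(s0, abbabaa, $) ⊢ (s0, abbabaa, VY$) ⊢ (s1, bbabaa, VVY$) ⊢ (s1, babaa, VY$) ⊢ (s1, abaa, Y$) ⊢ (s1, abaa, $) ⊢ (s2, baa, Y$) ⊢ (s0, aa, $) ⊢ (s0, aa, VY$) ⊢ (s1, a, VVY$) ⊢ (s2, ε, VVY$) ⊢ (s1, ε, VYVY$)
All input consumed in state s1 with stack VYVY$.

VYVY$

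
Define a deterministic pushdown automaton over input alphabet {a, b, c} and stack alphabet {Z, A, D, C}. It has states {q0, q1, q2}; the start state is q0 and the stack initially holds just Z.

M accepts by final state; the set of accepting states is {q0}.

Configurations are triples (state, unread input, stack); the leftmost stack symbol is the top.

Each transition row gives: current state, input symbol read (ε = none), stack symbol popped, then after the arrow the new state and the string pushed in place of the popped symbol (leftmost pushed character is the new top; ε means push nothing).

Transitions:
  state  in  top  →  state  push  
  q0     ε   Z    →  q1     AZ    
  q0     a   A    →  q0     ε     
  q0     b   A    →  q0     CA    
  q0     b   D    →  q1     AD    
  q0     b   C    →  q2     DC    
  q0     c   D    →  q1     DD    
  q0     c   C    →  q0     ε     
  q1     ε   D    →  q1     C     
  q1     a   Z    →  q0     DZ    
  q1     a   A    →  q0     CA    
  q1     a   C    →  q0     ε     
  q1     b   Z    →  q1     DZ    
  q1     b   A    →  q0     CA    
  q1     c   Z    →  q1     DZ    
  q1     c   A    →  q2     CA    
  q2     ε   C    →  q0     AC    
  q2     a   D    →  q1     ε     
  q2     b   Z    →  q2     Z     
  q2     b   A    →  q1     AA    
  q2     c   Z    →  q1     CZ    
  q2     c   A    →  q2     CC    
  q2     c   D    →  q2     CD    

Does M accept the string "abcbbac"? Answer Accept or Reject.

(q0, abcbbac, Z)
  ε-move, top Z: go to q1, push AZ → (q1, abcbbac, AZ)
  read a, top A: go to q0, push CA → (q0, bcbbac, CAZ)
  read b, top C: go to q2, push DC → (q2, cbbac, DCAZ)
  read c, top D: go to q2, push CD → (q2, bbac, CDCAZ)
  ε-move, top C: go to q0, push AC → (q0, bbac, ACDCAZ)
  read b, top A: go to q0, push CA → (q0, bac, CACDCAZ)
  read b, top C: go to q2, push DC → (q2, ac, DCACDCAZ)
  read a, top D: go to q1, push ε → (q1, c, CACDCAZ)
No transition applies at (q1, c, CACDCAZ); input not fully consumed.

Reject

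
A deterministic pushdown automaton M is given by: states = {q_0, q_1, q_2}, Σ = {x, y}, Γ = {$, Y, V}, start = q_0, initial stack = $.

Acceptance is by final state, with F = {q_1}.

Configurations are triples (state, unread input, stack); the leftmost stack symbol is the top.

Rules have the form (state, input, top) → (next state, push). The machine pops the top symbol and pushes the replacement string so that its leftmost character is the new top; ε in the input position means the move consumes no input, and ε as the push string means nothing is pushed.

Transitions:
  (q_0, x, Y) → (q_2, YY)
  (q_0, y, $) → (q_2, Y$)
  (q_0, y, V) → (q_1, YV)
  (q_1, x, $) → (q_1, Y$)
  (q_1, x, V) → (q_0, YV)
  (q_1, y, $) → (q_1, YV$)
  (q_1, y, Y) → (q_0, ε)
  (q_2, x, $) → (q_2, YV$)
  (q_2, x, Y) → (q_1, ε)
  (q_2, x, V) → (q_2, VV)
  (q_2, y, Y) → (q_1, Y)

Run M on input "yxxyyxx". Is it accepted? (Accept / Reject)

Accept

(q_0, yxxyyxx, $) ⊢ (q_2, xxyyxx, Y$) ⊢ (q_1, xyyxx, $) ⊢ (q_1, yyxx, Y$) ⊢ (q_0, yxx, $) ⊢ (q_2, xx, Y$) ⊢ (q_1, x, $) ⊢ (q_1, ε, Y$)
All input consumed; state q_1 ∈ F.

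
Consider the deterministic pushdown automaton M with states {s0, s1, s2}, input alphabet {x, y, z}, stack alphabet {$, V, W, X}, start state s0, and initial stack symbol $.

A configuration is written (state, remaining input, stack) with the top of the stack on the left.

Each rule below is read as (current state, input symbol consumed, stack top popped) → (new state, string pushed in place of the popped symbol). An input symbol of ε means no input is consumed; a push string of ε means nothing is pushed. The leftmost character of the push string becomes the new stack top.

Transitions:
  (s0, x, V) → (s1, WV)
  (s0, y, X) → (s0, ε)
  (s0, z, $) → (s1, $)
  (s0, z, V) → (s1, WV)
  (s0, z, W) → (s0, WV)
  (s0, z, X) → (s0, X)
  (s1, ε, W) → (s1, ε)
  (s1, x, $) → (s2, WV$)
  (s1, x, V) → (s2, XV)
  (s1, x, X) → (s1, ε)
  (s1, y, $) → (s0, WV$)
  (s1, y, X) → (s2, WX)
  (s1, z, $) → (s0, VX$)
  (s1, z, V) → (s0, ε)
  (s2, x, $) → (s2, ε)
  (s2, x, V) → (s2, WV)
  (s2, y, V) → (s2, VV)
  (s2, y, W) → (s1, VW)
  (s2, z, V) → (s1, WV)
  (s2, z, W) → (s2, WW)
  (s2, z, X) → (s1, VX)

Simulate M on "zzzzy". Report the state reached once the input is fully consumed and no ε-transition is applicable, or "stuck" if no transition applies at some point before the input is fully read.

s0

(s0, zzzzy, $)
  read z, top $: go to s1, push $ → (s1, zzzy, $)
  read z, top $: go to s0, push VX$ → (s0, zzy, VX$)
  read z, top V: go to s1, push WV → (s1, zy, WVX$)
  ε-move, top W: go to s1, push ε → (s1, zy, VX$)
  read z, top V: go to s0, push ε → (s0, y, X$)
  read y, top X: go to s0, push ε → (s0, ε, $)
All input consumed; M is in state s0.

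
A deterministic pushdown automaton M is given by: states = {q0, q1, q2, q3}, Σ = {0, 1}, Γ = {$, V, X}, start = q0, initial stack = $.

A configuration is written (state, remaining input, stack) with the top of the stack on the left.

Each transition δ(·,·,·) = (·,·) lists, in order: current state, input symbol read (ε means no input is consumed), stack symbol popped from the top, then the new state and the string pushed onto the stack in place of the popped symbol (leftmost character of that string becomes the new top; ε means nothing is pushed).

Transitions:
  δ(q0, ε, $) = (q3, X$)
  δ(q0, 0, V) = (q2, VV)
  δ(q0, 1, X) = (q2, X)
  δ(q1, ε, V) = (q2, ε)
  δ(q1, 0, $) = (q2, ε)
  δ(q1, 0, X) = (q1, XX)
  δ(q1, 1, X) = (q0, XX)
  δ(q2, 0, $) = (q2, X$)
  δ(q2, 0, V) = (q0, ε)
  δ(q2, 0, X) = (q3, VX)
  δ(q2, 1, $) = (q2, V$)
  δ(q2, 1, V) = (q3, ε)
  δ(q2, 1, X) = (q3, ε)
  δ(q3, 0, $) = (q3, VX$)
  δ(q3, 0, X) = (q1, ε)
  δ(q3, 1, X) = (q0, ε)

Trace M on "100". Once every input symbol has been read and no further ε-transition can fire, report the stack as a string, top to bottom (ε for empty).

(q0, 100, $) ⊢ (q3, 100, X$) ⊢ (q0, 00, $) ⊢ (q3, 00, X$) ⊢ (q1, 0, $) ⊢ (q2, ε, ε)
All input consumed in state q2 with stack ε.

ε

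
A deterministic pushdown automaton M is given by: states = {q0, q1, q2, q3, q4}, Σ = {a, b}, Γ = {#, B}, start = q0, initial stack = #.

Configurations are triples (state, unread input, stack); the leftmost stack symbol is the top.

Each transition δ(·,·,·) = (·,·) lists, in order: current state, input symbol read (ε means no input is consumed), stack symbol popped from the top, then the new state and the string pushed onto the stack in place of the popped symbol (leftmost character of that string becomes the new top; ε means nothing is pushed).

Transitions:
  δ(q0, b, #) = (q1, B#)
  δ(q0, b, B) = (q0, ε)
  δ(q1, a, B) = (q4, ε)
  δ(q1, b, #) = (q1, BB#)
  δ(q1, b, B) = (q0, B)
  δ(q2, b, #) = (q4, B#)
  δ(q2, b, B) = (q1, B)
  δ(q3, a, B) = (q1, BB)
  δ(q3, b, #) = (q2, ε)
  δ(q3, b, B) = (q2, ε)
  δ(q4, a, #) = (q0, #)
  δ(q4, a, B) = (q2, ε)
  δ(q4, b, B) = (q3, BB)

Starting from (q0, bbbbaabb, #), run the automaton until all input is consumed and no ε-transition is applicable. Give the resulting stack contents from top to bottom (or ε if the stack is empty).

B#

(q0, bbbbaabb, #) ⊢ (q1, bbbaabb, B#) ⊢ (q0, bbaabb, B#) ⊢ (q0, baabb, #) ⊢ (q1, aabb, B#) ⊢ (q4, abb, #) ⊢ (q0, bb, #) ⊢ (q1, b, B#) ⊢ (q0, ε, B#)
All input consumed in state q0 with stack B#.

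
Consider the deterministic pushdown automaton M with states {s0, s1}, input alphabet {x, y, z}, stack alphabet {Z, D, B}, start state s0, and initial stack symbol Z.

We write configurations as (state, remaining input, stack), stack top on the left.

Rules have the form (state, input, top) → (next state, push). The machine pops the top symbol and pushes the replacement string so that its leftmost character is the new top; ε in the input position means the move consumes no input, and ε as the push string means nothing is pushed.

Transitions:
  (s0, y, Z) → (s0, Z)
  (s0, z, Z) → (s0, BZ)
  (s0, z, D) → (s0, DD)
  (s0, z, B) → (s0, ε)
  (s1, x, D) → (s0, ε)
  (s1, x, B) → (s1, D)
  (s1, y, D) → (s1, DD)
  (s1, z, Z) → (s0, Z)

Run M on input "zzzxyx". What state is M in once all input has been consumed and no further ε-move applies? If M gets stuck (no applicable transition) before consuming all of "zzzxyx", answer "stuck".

stuck

(s0, zzzxyx, Z)
  read z, top Z: go to s0, push BZ → (s0, zzxyx, BZ)
  read z, top B: go to s0, push ε → (s0, zxyx, Z)
  read z, top Z: go to s0, push BZ → (s0, xyx, BZ)
No transition for (s0, x, top B); M blocks with input xyx remaining.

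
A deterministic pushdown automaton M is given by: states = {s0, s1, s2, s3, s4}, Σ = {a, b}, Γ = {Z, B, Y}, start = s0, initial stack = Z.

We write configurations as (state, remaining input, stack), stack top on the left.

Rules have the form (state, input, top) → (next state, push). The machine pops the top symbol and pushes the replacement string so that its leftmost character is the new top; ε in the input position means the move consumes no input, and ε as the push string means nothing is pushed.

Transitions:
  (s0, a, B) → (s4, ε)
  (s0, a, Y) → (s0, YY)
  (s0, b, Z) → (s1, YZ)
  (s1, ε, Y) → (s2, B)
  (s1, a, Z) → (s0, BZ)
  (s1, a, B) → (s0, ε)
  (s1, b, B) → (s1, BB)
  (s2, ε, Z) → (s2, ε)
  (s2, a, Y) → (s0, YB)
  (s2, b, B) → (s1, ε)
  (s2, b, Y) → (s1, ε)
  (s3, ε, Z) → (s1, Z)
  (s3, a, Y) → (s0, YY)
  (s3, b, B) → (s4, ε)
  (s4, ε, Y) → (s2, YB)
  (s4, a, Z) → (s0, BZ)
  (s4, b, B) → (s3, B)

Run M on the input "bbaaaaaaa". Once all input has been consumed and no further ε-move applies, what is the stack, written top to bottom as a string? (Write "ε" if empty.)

(s0, bbaaaaaaa, Z) ⊢ (s1, baaaaaaa, YZ) ⊢ (s2, baaaaaaa, BZ) ⊢ (s1, aaaaaaa, Z) ⊢ (s0, aaaaaa, BZ) ⊢ (s4, aaaaa, Z) ⊢ (s0, aaaa, BZ) ⊢ (s4, aaa, Z) ⊢ (s0, aa, BZ) ⊢ (s4, a, Z) ⊢ (s0, ε, BZ)
All input consumed in state s0 with stack BZ.

BZ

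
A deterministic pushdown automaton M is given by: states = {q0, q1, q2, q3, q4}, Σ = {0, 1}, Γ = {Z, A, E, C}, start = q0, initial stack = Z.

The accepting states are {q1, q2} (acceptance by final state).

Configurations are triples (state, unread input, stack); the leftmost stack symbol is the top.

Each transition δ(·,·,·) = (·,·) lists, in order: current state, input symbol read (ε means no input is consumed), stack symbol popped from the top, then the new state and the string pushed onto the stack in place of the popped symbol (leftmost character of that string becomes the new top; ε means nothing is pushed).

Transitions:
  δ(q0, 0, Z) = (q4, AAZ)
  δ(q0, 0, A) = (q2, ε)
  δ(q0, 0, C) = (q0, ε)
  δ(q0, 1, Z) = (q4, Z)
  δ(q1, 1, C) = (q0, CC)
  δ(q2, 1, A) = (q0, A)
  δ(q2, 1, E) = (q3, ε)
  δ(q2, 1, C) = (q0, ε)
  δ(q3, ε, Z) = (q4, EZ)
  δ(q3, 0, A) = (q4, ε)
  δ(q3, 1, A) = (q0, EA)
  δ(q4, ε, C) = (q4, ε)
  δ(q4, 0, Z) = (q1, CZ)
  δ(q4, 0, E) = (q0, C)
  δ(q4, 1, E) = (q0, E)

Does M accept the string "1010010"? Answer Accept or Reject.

Accept

(q0, 1010010, Z)
  read 1, top Z: go to q4, push Z → (q4, 010010, Z)
  read 0, top Z: go to q1, push CZ → (q1, 10010, CZ)
  read 1, top C: go to q0, push CC → (q0, 0010, CCZ)
  read 0, top C: go to q0, push ε → (q0, 010, CZ)
  read 0, top C: go to q0, push ε → (q0, 10, Z)
  read 1, top Z: go to q4, push Z → (q4, 0, Z)
  read 0, top Z: go to q1, push CZ → (q1, ε, CZ)
All input consumed; state q1 ∈ F.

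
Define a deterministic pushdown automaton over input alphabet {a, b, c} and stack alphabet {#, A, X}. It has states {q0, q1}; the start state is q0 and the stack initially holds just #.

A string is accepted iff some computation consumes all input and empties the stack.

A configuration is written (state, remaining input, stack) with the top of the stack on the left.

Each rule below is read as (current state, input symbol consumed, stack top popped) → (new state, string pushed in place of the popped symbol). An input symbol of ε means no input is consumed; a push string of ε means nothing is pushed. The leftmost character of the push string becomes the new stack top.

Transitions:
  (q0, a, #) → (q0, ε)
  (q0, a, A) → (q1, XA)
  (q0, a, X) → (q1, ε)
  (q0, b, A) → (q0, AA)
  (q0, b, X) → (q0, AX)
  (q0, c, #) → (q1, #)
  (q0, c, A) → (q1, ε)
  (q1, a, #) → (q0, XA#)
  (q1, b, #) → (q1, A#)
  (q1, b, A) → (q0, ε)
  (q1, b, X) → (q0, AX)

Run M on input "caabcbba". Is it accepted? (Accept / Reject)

Accept

(q0, caabcbba, #) ⊢ (q1, aabcbba, #) ⊢ (q0, abcbba, XA#) ⊢ (q1, bcbba, A#) ⊢ (q0, cbba, #) ⊢ (q1, bba, #) ⊢ (q1, ba, A#) ⊢ (q0, a, #) ⊢ (q0, ε, ε)
All input consumed and the stack is empty.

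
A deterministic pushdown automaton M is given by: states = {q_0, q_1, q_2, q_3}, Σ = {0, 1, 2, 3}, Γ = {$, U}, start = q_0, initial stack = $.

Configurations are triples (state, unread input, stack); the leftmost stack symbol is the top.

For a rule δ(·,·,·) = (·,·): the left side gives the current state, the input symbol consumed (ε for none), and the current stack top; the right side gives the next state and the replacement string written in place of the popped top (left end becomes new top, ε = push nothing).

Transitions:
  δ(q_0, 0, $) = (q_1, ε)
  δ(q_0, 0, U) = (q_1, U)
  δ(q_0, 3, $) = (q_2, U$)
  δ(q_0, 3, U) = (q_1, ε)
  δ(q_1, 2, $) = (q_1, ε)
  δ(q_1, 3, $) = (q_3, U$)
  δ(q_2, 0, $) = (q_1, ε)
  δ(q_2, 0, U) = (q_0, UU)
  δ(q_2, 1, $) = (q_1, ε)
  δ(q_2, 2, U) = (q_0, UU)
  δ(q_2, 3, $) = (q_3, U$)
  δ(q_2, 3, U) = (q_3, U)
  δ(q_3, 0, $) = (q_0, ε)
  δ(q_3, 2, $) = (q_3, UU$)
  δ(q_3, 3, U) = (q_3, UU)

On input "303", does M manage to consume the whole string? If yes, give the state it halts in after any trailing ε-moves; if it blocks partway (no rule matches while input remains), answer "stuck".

q_1

(q_0, 303, $) ⊢ (q_2, 03, U$) ⊢ (q_0, 3, UU$) ⊢ (q_1, ε, U$)
All input consumed; M is in state q_1.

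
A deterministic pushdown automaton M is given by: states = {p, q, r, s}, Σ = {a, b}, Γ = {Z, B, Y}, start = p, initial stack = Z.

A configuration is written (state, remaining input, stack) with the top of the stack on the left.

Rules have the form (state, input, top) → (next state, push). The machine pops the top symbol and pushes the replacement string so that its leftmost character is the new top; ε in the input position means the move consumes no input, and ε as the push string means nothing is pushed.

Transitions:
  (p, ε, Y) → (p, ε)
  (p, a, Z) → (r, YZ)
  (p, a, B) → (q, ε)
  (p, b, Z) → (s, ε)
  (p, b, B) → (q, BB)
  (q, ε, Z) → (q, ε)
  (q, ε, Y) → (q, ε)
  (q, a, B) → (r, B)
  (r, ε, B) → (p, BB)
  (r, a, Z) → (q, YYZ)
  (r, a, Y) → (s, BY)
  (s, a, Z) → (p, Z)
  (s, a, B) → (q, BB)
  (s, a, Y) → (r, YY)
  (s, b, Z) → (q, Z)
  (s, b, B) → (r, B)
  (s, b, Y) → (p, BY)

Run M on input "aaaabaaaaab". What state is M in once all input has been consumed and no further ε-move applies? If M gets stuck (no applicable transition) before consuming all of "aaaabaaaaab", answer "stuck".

(p, aaaabaaaaab, Z) ⊢ (r, aaabaaaaab, YZ) ⊢ (s, aabaaaaab, BYZ) ⊢ (q, abaaaaab, BBYZ) ⊢ (r, baaaaab, BBYZ) ⊢ (p, baaaaab, BBBYZ) ⊢ (q, aaaaab, BBBBYZ) ⊢ (r, aaaab, BBBBYZ) ⊢ (p, aaaab, BBBBBYZ) ⊢ (q, aaab, BBBBYZ) ⊢ (r, aab, BBBBYZ) ⊢ (p, aab, BBBBBYZ) ⊢ (q, ab, BBBBYZ) ⊢ (r, b, BBBBYZ) ⊢ (p, b, BBBBBYZ) ⊢ (q, ε, BBBBBBYZ)
All input consumed; M is in state q.

q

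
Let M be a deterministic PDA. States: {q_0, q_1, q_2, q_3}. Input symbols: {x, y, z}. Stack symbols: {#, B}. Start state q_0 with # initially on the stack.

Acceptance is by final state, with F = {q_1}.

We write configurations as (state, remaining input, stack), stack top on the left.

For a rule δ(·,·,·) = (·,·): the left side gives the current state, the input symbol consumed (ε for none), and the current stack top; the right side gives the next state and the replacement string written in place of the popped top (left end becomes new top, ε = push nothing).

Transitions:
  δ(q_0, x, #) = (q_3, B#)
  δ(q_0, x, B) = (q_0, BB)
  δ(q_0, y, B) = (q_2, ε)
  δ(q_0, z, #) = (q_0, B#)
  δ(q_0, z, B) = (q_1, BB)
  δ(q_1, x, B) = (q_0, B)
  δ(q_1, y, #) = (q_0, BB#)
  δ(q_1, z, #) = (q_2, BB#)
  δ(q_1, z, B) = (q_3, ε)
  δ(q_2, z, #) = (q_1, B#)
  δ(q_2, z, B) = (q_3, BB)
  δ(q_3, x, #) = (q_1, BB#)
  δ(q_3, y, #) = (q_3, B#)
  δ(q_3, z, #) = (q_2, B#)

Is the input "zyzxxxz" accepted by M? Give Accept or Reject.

(q_0, zyzxxxz, #)
  read z, top #: go to q_0, push B# → (q_0, yzxxxz, B#)
  read y, top B: go to q_2, push ε → (q_2, zxxxz, #)
  read z, top #: go to q_1, push B# → (q_1, xxxz, B#)
  read x, top B: go to q_0, push B → (q_0, xxz, B#)
  read x, top B: go to q_0, push BB → (q_0, xz, BB#)
  read x, top B: go to q_0, push BB → (q_0, z, BBB#)
  read z, top B: go to q_1, push BB → (q_1, ε, BBBB#)
All input consumed; state q_1 ∈ F.

Accept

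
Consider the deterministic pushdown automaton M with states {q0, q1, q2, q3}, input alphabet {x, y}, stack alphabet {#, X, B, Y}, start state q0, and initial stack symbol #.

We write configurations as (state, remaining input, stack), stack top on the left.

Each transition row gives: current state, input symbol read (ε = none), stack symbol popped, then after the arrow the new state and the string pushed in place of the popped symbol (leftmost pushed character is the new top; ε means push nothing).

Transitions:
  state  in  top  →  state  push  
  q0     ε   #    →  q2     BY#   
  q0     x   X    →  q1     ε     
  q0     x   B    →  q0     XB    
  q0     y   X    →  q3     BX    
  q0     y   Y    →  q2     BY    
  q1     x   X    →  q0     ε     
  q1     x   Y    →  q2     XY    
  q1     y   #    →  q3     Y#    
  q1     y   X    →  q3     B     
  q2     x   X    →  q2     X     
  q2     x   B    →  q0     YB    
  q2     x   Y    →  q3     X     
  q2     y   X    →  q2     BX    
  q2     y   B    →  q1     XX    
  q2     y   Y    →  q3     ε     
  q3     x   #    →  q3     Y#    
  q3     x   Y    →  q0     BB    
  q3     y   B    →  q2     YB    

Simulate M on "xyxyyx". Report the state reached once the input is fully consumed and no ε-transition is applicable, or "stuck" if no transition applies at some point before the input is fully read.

q0

(q0, xyxyyx, #)
  ε-move, top #: go to q2, push BY# → (q2, xyxyyx, BY#)
  read x, top B: go to q0, push YB → (q0, yxyyx, YBY#)
  read y, top Y: go to q2, push BY → (q2, xyyx, BYBY#)
  read x, top B: go to q0, push YB → (q0, yyx, YBYBY#)
  read y, top Y: go to q2, push BY → (q2, yx, BYBYBY#)
  read y, top B: go to q1, push XX → (q1, x, XXYBYBY#)
  read x, top X: go to q0, push ε → (q0, ε, XYBYBY#)
All input consumed; M is in state q0.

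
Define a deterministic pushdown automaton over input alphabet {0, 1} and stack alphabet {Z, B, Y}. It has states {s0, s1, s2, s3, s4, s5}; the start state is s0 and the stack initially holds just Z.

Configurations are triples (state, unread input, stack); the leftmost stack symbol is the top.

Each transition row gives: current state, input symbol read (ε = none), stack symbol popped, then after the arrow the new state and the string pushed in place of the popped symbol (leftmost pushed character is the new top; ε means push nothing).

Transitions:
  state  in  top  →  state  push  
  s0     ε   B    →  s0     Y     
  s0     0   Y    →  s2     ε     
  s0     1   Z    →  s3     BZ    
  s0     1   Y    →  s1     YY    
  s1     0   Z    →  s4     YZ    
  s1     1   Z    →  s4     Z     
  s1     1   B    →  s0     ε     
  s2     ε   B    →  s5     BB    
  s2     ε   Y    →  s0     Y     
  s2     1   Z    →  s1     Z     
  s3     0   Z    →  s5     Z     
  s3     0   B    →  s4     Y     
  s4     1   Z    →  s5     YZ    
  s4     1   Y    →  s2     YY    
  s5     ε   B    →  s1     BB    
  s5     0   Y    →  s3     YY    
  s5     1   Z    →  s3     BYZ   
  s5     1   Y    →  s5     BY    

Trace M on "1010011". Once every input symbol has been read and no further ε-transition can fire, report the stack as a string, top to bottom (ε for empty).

Z

(s0, 1010011, Z)
  read 1, top Z: go to s3, push BZ → (s3, 010011, BZ)
  read 0, top B: go to s4, push Y → (s4, 10011, YZ)
  read 1, top Y: go to s2, push YY → (s2, 0011, YYZ)
  ε-move, top Y: go to s0, push Y → (s0, 0011, YYZ)
  read 0, top Y: go to s2, push ε → (s2, 011, YZ)
  ε-move, top Y: go to s0, push Y → (s0, 011, YZ)
  read 0, top Y: go to s2, push ε → (s2, 11, Z)
  read 1, top Z: go to s1, push Z → (s1, 1, Z)
  read 1, top Z: go to s4, push Z → (s4, ε, Z)
All input consumed in state s4 with stack Z.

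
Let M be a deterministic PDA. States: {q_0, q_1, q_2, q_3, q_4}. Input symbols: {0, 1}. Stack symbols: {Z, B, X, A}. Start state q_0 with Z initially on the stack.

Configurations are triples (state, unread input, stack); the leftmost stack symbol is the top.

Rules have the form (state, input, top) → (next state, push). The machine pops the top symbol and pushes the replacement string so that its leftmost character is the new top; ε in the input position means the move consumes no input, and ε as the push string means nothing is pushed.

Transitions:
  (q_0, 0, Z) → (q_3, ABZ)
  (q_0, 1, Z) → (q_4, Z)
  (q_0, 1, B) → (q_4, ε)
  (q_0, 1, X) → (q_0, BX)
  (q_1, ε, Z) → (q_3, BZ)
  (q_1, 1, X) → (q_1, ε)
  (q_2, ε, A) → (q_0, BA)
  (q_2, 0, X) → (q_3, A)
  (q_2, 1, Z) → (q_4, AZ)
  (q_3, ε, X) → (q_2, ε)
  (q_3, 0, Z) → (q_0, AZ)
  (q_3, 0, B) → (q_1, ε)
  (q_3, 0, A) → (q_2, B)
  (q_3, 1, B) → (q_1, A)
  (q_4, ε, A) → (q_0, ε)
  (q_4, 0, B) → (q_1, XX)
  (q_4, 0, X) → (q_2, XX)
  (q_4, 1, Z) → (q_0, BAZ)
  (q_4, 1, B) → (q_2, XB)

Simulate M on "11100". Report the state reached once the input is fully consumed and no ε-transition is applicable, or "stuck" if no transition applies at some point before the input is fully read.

(q_0, 11100, Z)
  read 1, top Z: go to q_4, push Z → (q_4, 1100, Z)
  read 1, top Z: go to q_0, push BAZ → (q_0, 100, BAZ)
  read 1, top B: go to q_4, push ε → (q_4, 00, AZ)
  ε-move, top A: go to q_0, push ε → (q_0, 00, Z)
  read 0, top Z: go to q_3, push ABZ → (q_3, 0, ABZ)
  read 0, top A: go to q_2, push B → (q_2, ε, BBZ)
All input consumed; M is in state q_2.

q_2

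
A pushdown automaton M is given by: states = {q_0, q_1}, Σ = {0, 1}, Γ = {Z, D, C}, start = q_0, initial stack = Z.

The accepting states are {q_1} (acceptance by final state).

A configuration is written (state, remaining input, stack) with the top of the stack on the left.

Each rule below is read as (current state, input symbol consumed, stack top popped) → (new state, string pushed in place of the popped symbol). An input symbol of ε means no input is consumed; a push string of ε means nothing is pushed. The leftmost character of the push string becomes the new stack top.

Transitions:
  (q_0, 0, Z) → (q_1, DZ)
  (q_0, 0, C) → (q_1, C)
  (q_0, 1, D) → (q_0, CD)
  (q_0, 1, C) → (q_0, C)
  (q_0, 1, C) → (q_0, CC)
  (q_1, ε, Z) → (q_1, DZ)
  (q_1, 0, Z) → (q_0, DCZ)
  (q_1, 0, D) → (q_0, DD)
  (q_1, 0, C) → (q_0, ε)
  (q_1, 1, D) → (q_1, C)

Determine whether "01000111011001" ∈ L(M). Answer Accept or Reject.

No computation consumes all input and reaches a final state.

Reject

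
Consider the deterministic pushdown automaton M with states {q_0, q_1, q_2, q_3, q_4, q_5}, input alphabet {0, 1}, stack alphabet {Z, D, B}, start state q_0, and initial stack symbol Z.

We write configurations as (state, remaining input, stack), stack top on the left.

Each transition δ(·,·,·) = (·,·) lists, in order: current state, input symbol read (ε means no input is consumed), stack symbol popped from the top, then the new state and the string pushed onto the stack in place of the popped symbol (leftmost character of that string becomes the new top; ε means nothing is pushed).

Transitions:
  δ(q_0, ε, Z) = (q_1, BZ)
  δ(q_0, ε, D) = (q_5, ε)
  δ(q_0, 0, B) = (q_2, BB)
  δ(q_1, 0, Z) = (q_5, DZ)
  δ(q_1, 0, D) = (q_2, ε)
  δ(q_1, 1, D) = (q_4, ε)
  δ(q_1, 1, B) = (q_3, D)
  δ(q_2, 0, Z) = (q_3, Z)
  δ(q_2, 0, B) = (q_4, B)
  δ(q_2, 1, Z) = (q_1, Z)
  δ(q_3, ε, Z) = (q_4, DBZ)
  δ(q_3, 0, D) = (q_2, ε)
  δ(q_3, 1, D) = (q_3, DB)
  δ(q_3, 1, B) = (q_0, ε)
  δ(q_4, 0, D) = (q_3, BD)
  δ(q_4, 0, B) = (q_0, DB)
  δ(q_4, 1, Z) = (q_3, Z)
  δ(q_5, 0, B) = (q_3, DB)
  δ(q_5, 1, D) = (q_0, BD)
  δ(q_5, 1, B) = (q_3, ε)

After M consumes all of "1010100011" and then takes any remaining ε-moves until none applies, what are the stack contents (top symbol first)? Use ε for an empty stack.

Z

(q_0, 1010100011, Z)
  ε-move, top Z: go to q_1, push BZ → (q_1, 1010100011, BZ)
  read 1, top B: go to q_3, push D → (q_3, 010100011, DZ)
  read 0, top D: go to q_2, push ε → (q_2, 10100011, Z)
  read 1, top Z: go to q_1, push Z → (q_1, 0100011, Z)
  read 0, top Z: go to q_5, push DZ → (q_5, 100011, DZ)
  read 1, top D: go to q_0, push BD → (q_0, 00011, BDZ)
  read 0, top B: go to q_2, push BB → (q_2, 0011, BBDZ)
  read 0, top B: go to q_4, push B → (q_4, 011, BBDZ)
  read 0, top B: go to q_0, push DB → (q_0, 11, DBBDZ)
  ε-move, top D: go to q_5, push ε → (q_5, 11, BBDZ)
  read 1, top B: go to q_3, push ε → (q_3, 1, BDZ)
  read 1, top B: go to q_0, push ε → (q_0, ε, DZ)
  ε-move, top D: go to q_5, push ε → (q_5, ε, Z)
All input consumed in state q_5 with stack Z.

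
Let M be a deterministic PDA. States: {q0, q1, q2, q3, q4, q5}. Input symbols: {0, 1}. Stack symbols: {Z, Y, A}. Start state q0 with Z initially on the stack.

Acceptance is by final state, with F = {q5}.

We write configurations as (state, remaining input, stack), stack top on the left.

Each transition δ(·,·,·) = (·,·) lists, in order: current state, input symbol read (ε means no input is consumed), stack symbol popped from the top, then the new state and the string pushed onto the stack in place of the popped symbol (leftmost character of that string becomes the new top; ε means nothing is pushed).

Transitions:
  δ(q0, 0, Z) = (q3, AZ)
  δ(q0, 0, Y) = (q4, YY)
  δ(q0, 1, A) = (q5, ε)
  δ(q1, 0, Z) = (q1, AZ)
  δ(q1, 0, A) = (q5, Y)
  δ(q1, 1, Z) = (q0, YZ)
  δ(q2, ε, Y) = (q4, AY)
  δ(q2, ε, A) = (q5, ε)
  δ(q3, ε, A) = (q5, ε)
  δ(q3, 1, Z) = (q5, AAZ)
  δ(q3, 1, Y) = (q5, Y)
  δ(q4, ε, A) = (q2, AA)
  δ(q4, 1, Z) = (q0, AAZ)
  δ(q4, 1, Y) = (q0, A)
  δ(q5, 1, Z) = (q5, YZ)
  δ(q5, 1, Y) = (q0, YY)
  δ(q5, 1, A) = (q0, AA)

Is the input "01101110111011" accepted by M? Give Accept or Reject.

Accept

(q0, 01101110111011, Z)
  read 0, top Z: go to q3, push AZ → (q3, 1101110111011, AZ)
  ε-move, top A: go to q5, push ε → (q5, 1101110111011, Z)
  read 1, top Z: go to q5, push YZ → (q5, 101110111011, YZ)
  read 1, top Y: go to q0, push YY → (q0, 01110111011, YYZ)
  read 0, top Y: go to q4, push YY → (q4, 1110111011, YYYZ)
  read 1, top Y: go to q0, push A → (q0, 110111011, AYYZ)
  read 1, top A: go to q5, push ε → (q5, 10111011, YYZ)
  read 1, top Y: go to q0, push YY → (q0, 0111011, YYYZ)
  read 0, top Y: go to q4, push YY → (q4, 111011, YYYYZ)
  read 1, top Y: go to q0, push A → (q0, 11011, AYYYZ)
  read 1, top A: go to q5, push ε → (q5, 1011, YYYZ)
  read 1, top Y: go to q0, push YY → (q0, 011, YYYYZ)
  read 0, top Y: go to q4, push YY → (q4, 11, YYYYYZ)
  read 1, top Y: go to q0, push A → (q0, 1, AYYYYZ)
  read 1, top A: go to q5, push ε → (q5, ε, YYYYZ)
All input consumed; state q5 ∈ F.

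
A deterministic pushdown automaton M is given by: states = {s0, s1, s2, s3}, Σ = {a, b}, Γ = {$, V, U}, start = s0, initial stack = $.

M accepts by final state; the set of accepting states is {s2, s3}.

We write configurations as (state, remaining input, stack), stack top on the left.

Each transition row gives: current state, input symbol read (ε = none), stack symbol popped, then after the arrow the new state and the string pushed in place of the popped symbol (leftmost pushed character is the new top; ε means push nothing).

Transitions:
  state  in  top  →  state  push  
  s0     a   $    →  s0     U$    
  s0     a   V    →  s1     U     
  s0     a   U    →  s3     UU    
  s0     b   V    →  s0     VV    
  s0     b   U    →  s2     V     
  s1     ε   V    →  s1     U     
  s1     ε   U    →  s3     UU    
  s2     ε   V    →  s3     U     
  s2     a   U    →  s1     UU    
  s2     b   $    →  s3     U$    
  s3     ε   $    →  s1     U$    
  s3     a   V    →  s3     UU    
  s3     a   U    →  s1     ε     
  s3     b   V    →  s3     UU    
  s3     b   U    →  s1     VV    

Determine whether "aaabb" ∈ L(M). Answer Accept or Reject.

(s0, aaabb, $)
  read a, top $: go to s0, push U$ → (s0, aabb, U$)
  read a, top U: go to s3, push UU → (s3, abb, UU$)
  read a, top U: go to s1, push ε → (s1, bb, U$)
  ε-move, top U: go to s3, push UU → (s3, bb, UU$)
  read b, top U: go to s1, push VV → (s1, b, VVU$)
  ε-move, top V: go to s1, push U → (s1, b, UVU$)
  ε-move, top U: go to s3, push UU → (s3, b, UUVU$)
  read b, top U: go to s1, push VV → (s1, ε, VVUVU$)
  ε-move, top V: go to s1, push U → (s1, ε, UVUVU$)
  ε-move, top U: go to s3, push UU → (s3, ε, UUVUVU$)
All input consumed; state s3 ∈ F.

Accept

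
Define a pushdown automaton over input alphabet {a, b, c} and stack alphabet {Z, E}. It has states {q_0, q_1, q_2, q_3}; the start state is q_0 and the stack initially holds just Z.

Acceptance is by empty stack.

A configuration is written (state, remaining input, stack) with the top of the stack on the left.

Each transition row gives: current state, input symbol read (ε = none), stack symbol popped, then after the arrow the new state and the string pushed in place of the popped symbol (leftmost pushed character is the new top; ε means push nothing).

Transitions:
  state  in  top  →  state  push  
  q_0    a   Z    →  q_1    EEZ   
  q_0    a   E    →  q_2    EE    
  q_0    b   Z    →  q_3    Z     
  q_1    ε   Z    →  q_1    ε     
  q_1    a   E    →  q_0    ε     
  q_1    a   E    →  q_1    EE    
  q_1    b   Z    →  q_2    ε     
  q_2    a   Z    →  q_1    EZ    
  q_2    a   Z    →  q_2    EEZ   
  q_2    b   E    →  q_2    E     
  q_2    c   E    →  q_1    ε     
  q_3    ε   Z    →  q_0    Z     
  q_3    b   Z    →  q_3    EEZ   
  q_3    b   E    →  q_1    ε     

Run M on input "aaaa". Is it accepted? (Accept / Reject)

No computation consumes all input and empties the stack.

Reject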